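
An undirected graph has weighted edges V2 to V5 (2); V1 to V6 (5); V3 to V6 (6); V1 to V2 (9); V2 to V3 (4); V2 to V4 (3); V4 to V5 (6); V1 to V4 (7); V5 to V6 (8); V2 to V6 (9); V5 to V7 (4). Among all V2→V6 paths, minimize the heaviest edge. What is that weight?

6

Checking several routes:
V2 → V3 → V6: max(4, 6) = 6
V2 → V5 → V4 → V1 → V6: max(2, 6, 7, 5) = 7
V2 → V4 → V1 → V6: max(3, 7, 5) = 7
V2 → V4 → V5 → V6: max(3, 6, 8) = 8
The minimum achievable maximum is 6.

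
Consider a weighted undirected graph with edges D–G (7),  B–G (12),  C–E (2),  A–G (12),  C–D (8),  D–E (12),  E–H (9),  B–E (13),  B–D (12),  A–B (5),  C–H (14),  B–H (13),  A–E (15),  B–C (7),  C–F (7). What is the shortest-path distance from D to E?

Checking several routes:
D -> C -> E: 8 + 2 = 10
D -> B -> C -> E: 12 + 7 + 2 = 21
D -> E: 12
Shortest: 10.

10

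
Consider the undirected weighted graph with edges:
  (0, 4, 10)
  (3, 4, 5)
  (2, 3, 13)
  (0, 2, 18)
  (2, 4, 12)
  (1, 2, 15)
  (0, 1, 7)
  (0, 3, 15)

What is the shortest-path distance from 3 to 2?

Some routes from 3 to 2:
3→2: 13
3→4→2: 5 + 12 = 17
3→0→2: 15 + 18 = 33
Shortest: 13.

13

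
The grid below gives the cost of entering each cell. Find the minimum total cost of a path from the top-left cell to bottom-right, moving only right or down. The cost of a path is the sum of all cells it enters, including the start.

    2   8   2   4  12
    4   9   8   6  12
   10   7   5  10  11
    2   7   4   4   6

39

Best path: (0,0)→(0,1)→(0,2)→(1,2)→(2,2)→(3,2)→(3,3)→(3,4)
Cost: 2 + 8 + 2 + 8 + 5 + 4 + 4 + 6 = 39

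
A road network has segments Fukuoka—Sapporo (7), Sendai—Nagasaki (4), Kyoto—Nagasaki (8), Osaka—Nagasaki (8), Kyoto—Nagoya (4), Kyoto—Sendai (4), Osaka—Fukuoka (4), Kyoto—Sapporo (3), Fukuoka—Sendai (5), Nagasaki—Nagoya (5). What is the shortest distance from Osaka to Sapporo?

11

A few of the Osaka→Sapporo routes:
Osaka - Nagasaki - Sendai - Kyoto - Sapporo: 8 + 4 + 4 + 3 = 19
Osaka - Fukuoka - Sendai - Kyoto - Sapporo: 4 + 5 + 4 + 3 = 16
Osaka - Nagasaki - Kyoto - Sapporo: 8 + 8 + 3 = 19
Osaka - Fukuoka - Sapporo: 4 + 7 = 11
Best route has total 11 mi.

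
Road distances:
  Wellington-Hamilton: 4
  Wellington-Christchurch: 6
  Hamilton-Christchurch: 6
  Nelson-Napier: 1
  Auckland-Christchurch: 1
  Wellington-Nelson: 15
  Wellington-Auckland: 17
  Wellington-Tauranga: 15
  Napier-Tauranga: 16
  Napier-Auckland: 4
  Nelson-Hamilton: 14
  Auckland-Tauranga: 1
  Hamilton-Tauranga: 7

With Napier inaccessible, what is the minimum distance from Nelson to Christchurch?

20

Checking several routes:
Nelson → Hamilton → Wellington → Christchurch: 14 + 4 + 6 = 24
Nelson → Hamilton → Christchurch: 14 + 6 = 20
Nelson → Hamilton → Tauranga → Auckland → Christchurch: 14 + 7 + 1 + 1 = 23
Nelson → Wellington → Christchurch: 15 + 6 = 21
Nelson → Wellington → Hamilton → Christchurch: 15 + 4 + 6 = 25
Best route has total 20.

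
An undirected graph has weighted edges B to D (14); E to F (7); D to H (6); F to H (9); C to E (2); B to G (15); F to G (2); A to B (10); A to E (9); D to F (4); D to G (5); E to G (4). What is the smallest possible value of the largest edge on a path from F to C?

Checking several routes:
F-D-G-E-C: max(4, 5, 4, 2) = 5
F-G-E-C: max(2, 4, 2) = 4
F-E-C: max(7, 2) = 7
Best route has worst link 4.

4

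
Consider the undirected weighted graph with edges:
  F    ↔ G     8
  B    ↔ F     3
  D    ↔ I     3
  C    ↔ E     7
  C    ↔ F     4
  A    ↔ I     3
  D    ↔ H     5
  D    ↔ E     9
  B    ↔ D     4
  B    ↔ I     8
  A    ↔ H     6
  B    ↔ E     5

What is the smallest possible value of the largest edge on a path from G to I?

8

Comparing a few candidate routes:
G-F-C-E-B-I: max(8, 4, 7, 5, 8) = 8
G-F-B-I: max(8, 3, 8) = 8
G-F-C-E-B-D-H-A-I: max(8, 4, 7, 5, 4, 5, 6, 3) = 8
G-F-C-E-B-D-I: max(8, 4, 7, 5, 4, 3) = 8
G-F-B-D-I: max(8, 3, 4, 3) = 8
The minimum achievable maximum is 8.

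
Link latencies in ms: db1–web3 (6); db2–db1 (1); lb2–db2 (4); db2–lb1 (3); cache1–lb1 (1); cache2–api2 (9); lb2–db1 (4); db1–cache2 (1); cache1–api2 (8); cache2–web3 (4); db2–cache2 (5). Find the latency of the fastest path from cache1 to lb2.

8

A few of the cache1→lb2 routes:
cache1 → lb1 → db2 → lb2: 1 + 3 + 4 = 8
cache1 → lb1 → db2 → cache2 → web3 → db1 → lb2: 1 + 3 + 5 + 4 + 6 + 4 = 23
cache1 → api2 → cache2 → db1 → db2 → lb2: 8 + 9 + 1 + 1 + 4 = 23
cache1 → lb1 → db2 → cache2 → db1 → lb2: 1 + 3 + 5 + 1 + 4 = 14
cache1 → api2 → cache2 → db1 → lb2: 8 + 9 + 1 + 4 = 22
cache1 → lb1 → db2 → db1 → lb2: 1 + 3 + 1 + 4 = 9
Shortest: 8 ms.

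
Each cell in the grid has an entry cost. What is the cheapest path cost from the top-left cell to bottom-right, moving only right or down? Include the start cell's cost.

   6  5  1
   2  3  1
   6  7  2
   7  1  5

Take [0,0] -> [1,0] -> [1,1] -> [1,2] -> [2,2] -> [3,2] for a total of 6 + 2 + 3 + 1 + 2 + 5 = 19.

19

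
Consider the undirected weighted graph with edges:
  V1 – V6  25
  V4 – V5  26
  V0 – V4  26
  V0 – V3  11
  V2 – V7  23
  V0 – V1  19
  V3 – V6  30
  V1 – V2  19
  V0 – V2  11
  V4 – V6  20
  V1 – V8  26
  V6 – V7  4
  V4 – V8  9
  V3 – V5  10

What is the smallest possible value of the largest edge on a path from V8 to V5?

A few of the V8→V5 routes:
V8→V4→V6→V7→V2→V0→V3→V5: max(9, 20, 4, 23, 11, 11, 10) = 23
V8→V4→V6→V7→V2→V1→V0→V3→V5: max(9, 20, 4, 23, 19, 19, 11, 10) = 23
V8→V4→V6→V1→V0→V3→V5: max(9, 20, 25, 19, 11, 10) = 25
Smallest bottleneck: 23.

23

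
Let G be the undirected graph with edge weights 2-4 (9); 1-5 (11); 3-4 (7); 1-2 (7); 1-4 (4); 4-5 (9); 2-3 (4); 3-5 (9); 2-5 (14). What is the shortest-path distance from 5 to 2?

13

Checking several routes:
5→3→2: 9 + 4 = 13
5→1→2: 11 + 7 = 18
5→2: 14
Shortest: 13.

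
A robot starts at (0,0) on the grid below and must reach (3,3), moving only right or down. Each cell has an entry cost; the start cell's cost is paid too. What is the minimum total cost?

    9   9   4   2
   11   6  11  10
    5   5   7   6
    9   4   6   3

42

Path (0,0) → (0,1) → (1,1) → (2,1) → (3,1) → (3,2) → (3,3): 9 + 9 + 6 + 5 + 4 + 6 + 3 = 42.
(Top row then right column would cost 43.)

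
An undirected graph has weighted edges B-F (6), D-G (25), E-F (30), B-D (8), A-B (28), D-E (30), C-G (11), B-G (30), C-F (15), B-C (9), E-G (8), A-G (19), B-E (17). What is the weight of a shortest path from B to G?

20

A few of the B→G routes:
B-G: 30
B-E-G: 17 + 8 = 25
B-C-G: 9 + 11 = 20
Shortest: 20.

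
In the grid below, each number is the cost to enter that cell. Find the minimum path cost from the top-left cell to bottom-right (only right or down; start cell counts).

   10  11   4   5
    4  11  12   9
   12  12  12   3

42

One optimal route is [0,0] -> [0,1] -> [0,2] -> [0,3] -> [1,3] -> [2,3].
Its cost is 10 + 11 + 4 + 5 + 9 + 3 = 42.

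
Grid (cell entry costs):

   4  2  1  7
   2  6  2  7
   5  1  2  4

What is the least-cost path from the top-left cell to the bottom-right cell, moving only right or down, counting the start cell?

15

Best path: r0c0 → r0c1 → r0c2 → r1c2 → r2c2 → r2c3
Cost: 4 + 2 + 1 + 2 + 2 + 4 = 15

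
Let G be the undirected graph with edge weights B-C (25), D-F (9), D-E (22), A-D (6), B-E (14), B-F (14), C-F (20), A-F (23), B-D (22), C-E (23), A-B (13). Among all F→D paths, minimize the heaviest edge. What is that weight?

9

Checking several routes:
F -> B -> E -> D: max(14, 14, 22) = 22
F -> D: max(9) = 9
F -> B -> D: max(14, 22) = 22
F -> C -> E -> B -> D: max(20, 23, 14, 22) = 23
F -> B -> A -> D: max(14, 13, 6) = 14
F -> C -> E -> B -> A -> D: max(20, 23, 14, 13, 6) = 23
The minimum achievable maximum is 9.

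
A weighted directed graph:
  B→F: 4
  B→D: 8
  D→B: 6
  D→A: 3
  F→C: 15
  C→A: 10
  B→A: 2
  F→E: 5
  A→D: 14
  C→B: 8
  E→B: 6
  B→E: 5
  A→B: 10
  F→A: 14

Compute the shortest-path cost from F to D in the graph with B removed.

Routes from F to D avoiding B:
F - A - D: 14 + 14 = 28
F - C - A - D: 15 + 10 + 14 = 39
Shortest: 28.

28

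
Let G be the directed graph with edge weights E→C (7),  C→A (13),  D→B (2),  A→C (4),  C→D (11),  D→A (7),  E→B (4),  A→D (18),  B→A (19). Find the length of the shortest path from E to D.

A few of the E→D routes:
E→B→A→C→D: 4 + 19 + 4 + 11 = 38
E→C→A→D: 7 + 13 + 18 = 38
E→C→D: 7 + 11 = 18
Shortest: 18.

18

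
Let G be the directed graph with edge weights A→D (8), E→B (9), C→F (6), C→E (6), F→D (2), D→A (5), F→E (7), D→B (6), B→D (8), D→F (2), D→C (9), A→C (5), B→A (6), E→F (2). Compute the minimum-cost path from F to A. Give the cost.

7

Comparing a few candidate routes:
F -> D -> B -> A: 2 + 6 + 6 = 14
F -> D -> A: 2 + 5 = 7
F -> E -> B -> A: 7 + 9 + 6 = 22
The minimum is 7.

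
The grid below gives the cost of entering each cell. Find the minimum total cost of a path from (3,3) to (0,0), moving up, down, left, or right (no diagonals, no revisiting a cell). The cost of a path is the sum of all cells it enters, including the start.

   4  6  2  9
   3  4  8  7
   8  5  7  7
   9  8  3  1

Path r3c3→r3c2→r2c2→r2c1→r1c1→r1c0→r0c0: 1 + 3 + 7 + 5 + 4 + 3 + 4 = 27.

27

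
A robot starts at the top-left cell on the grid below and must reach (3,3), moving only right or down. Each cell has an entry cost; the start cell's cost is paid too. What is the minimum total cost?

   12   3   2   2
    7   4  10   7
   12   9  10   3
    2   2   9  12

41

Best path: (0,0)→(0,1)→(0,2)→(0,3)→(1,3)→(2,3)→(3,3)
Cost: 12 + 3 + 2 + 2 + 7 + 3 + 12 = 41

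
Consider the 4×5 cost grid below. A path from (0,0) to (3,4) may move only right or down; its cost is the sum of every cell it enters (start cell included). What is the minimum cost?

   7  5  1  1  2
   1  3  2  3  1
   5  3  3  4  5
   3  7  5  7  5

27

Cheapest: r0c0→r0c1→r0c2→r0c3→r0c4→r1c4→r2c4→r3c4
  7 + 5 + 1 + 1 + 2 + 1 + 5 + 5 = 27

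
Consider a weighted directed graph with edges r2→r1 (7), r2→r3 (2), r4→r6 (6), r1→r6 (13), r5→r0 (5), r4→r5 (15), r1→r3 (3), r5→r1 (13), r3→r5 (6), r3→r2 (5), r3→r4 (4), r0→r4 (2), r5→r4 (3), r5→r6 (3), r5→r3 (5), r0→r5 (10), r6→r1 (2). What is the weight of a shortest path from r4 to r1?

Candidate routes:
r4 → r5 → r1: 15 + 13 = 28
r4 → r6 → r1: 6 + 2 = 8
r4 → r5 → r3 → r2 → r1: 15 + 5 + 5 + 7 = 32
r4 → r5 → r6 → r1: 15 + 3 + 2 = 20
Shortest: 8.

8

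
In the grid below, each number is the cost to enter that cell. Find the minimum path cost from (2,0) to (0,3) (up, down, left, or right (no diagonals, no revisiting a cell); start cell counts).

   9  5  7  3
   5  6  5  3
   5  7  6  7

Cheapest: r2c0→r1c0→r1c1→r1c2→r1c3→r0c3
  5 + 5 + 6 + 5 + 3 + 3 = 27

27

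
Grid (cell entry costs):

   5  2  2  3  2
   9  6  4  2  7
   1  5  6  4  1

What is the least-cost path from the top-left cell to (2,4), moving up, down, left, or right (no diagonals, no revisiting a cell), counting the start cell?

19

Path r0c0 → r0c1 → r0c2 → r0c3 → r1c3 → r2c3 → r2c4: 5 + 2 + 2 + 3 + 2 + 4 + 1 = 19.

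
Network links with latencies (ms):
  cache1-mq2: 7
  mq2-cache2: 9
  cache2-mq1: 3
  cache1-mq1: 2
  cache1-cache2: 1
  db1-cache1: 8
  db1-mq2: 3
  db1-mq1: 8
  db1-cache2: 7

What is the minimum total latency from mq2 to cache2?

8

Some routes from mq2 to cache2:
mq2-db1-cache2: 3 + 7 = 10
mq2-cache1-cache2: 7 + 1 = 8
mq2-cache1-mq1-cache2: 7 + 2 + 3 = 12
mq2-cache2: 9
Shortest: 8 ms.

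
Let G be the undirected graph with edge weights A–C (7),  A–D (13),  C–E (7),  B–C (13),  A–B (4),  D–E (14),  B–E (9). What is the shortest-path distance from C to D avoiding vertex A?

21

Candidate routes:
C-B-E-D: 13 + 9 + 14 = 36
C-E-D: 7 + 14 = 21
Best route has total 21.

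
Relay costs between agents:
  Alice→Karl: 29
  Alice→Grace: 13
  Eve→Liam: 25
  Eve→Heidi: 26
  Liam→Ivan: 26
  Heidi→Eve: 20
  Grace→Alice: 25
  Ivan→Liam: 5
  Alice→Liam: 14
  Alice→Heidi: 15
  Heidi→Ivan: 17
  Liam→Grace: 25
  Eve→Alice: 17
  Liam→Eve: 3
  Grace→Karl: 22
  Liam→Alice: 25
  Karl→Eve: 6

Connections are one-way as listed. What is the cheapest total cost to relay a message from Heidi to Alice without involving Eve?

47

Candidate routes:
Heidi → Ivan → Liam → Alice: 17 + 5 + 25 = 47
Heidi → Ivan → Liam → Grace → Alice: 17 + 5 + 25 + 25 = 72
Shortest: 47.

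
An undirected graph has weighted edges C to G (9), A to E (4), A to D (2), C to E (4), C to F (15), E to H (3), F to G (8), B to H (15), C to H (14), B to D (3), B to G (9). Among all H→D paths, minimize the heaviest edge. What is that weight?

4

Checking several routes:
H → C → E → A → D: max(14, 4, 4, 2) = 14
H → C → G → B → D: max(14, 9, 9, 3) = 14
H → E → C → G → B → D: max(3, 4, 9, 9, 3) = 9
H → E → A → D: max(3, 4, 2) = 4
Best route has worst link 4.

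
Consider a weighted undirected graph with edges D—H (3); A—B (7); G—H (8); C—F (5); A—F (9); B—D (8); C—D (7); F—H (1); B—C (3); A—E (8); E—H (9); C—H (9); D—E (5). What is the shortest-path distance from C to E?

12

A few of the C→E routes:
C-F-H-E: 5 + 1 + 9 = 15
C-H-D-E: 9 + 3 + 5 = 17
C-B-D-E: 3 + 8 + 5 = 16
C-F-H-D-E: 5 + 1 + 3 + 5 = 14
C-D-E: 7 + 5 = 12
Shortest: 12.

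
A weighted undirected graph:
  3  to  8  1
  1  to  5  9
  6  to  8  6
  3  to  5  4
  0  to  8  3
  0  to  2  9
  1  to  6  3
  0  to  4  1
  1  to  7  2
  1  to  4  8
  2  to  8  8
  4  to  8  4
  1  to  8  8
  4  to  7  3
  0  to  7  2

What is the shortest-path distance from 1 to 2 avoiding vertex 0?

Paths from 1 to 2 avoiding 0:
1 → 8 → 2: 8 + 8 = 16
1 → 7 → 4 → 8 → 2: 2 + 3 + 4 + 8 = 17
1 → 4 → 8 → 2: 8 + 4 + 8 = 20
1 → 5 → 3 → 8 → 2: 9 + 4 + 1 + 8 = 22
1 → 6 → 8 → 2: 3 + 6 + 8 = 17
The minimum is 16.

16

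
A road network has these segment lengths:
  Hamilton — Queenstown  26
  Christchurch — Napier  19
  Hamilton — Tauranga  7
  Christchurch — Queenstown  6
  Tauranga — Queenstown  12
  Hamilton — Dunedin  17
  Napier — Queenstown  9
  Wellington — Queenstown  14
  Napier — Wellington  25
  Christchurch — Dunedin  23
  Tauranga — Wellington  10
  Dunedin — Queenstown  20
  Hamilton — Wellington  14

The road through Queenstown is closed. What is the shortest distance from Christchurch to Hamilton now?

Candidate routes:
Christchurch→Napier→Wellington→Tauranga→Hamilton: 19 + 25 + 10 + 7 = 61
Christchurch→Napier→Wellington→Hamilton: 19 + 25 + 14 = 58
Christchurch→Dunedin→Hamilton: 23 + 17 = 40
Shortest: 40.

40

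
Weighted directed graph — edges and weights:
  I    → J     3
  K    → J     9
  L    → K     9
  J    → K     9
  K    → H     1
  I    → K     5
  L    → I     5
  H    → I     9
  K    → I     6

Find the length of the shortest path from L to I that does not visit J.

Paths from L to I avoiding J:
L-I: 5
L-K-H-I: 9 + 1 + 9 = 19
L-K-I: 9 + 6 = 15
Shortest: 5.

5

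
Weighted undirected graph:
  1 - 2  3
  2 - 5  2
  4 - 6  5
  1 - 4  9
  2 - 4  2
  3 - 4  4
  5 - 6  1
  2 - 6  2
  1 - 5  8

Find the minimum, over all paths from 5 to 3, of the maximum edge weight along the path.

A few of the 5→3 routes:
5 -> 6 -> 2 -> 4 -> 3: max(1, 2, 2, 4) = 4
5 -> 2 -> 4 -> 3: max(2, 2, 4) = 4
5 -> 6 -> 4 -> 3: max(1, 5, 4) = 5
Best route has worst link 4.

4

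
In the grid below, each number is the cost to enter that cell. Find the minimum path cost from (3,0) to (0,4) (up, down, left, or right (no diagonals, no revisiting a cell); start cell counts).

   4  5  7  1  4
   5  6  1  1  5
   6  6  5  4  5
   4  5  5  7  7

26

Best path: r3c0→r3c1→r3c2→r2c2→r1c2→r1c3→r0c3→r0c4
Cost: 4 + 5 + 5 + 5 + 1 + 1 + 1 + 4 = 26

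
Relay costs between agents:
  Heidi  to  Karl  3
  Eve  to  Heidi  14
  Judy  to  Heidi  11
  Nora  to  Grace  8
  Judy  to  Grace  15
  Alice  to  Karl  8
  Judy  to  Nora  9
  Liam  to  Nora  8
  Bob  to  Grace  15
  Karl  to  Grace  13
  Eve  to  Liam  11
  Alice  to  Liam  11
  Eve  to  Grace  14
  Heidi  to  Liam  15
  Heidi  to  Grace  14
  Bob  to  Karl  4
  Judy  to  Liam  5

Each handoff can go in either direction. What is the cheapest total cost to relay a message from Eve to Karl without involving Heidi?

Some routes from Eve to Karl avoiding Heidi:
Eve → Liam → Alice → Karl: 11 + 11 + 8 = 30
Eve → Grace → Bob → Karl: 14 + 15 + 4 = 33
Eve → Grace → Karl: 14 + 13 = 27
Best route has total 27.

27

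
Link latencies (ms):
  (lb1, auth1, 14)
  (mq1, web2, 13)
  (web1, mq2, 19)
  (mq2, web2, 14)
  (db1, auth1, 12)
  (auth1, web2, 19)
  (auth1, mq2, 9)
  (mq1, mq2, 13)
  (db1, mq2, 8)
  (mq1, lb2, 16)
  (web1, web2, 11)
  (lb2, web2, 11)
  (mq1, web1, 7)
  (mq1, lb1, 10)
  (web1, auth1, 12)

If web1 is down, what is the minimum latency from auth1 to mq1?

Comparing a few candidate routes:
auth1-lb1-mq1: 14 + 10 = 24
auth1-web2-mq1: 19 + 13 = 32
auth1-db1-mq2-mq1: 12 + 8 + 13 = 33
auth1-mq2-mq1: 9 + 13 = 22
auth1-mq2-web2-mq1: 9 + 14 + 13 = 36
Shortest: 22 ms.

22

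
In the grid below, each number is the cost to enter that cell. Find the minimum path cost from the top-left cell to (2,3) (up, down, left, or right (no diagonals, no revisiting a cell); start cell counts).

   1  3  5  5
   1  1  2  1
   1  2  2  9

Best path: r0c0 r1c0 r1c1 r1c2 r1c3 r2c3
Cost: 1 + 1 + 1 + 2 + 1 + 9 = 15

15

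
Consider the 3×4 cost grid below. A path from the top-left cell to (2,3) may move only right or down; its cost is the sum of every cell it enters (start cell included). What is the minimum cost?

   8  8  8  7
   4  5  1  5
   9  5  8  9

32

Best path: r0c0 r1c0 r1c1 r1c2 r1c3 r2c3
Cost: 8 + 4 + 5 + 1 + 5 + 9 = 32
(Top row then right column would cost 45.)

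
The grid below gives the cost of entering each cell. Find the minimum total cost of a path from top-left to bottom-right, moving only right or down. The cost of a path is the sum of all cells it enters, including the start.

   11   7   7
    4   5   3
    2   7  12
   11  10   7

41

Take r0c0 r1c0 r2c0 r2c1 r3c1 r3c2 for a total of 11 + 4 + 2 + 7 + 10 + 7 = 41.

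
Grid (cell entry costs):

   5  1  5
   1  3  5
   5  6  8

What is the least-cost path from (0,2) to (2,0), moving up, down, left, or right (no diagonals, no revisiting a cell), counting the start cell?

Take r0c2→r0c1→r1c1→r1c0→r2c0 for a total of 5 + 1 + 3 + 1 + 5 = 15.

15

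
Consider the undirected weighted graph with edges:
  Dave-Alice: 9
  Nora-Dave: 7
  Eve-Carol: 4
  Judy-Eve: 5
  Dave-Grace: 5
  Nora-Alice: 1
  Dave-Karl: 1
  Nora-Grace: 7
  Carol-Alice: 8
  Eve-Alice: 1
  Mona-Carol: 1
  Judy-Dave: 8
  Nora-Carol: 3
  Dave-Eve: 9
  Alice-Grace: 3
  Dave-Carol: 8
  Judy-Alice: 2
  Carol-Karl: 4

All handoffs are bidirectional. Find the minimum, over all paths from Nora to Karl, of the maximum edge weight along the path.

Checking several routes:
Nora → Alice → Eve → Carol → Karl: max(1, 1, 4, 4) = 4
Nora → Carol → Karl: max(3, 4) = 4
Nora → Carol → Eve → Alice → Grace → Dave → Karl: max(3, 4, 1, 3, 5, 1) = 5
Nora → Alice → Judy → Eve → Carol → Karl: max(1, 2, 5, 4, 4) = 5
Nora → Carol → Eve → Judy → Alice → Grace → Dave → Karl: max(3, 4, 5, 2, 3, 5, 1) = 5
Nora → Alice → Grace → Dave → Karl: max(1, 3, 5, 1) = 5
Smallest bottleneck: 4.

4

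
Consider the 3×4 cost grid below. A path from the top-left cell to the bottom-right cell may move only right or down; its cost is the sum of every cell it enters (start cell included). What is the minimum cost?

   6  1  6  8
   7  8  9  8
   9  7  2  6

30

Path r0c0 -> r0c1 -> r0c2 -> r1c2 -> r2c2 -> r2c3: 6 + 1 + 6 + 9 + 2 + 6 = 30.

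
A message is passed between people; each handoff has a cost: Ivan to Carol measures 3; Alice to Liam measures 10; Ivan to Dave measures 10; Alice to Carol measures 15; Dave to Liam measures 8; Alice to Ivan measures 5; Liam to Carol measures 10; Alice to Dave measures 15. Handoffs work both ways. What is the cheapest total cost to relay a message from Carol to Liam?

Some routes from Carol to Liam:
Carol → Alice → Liam: 15 + 10 = 25
Carol → Liam: 10
Carol → Ivan → Alice → Liam: 3 + 5 + 10 = 18
Carol → Ivan → Dave → Liam: 3 + 10 + 8 = 21
Carol → Ivan → Alice → Dave → Liam: 3 + 5 + 15 + 8 = 31
Shortest: 10.

10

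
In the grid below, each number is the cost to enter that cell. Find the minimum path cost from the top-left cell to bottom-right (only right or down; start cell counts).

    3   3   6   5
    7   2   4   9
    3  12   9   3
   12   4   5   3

27

Path (0,0) -> (0,1) -> (1,1) -> (1,2) -> (1,3) -> (2,3) -> (3,3): 3 + 3 + 2 + 4 + 9 + 3 + 3 = 27.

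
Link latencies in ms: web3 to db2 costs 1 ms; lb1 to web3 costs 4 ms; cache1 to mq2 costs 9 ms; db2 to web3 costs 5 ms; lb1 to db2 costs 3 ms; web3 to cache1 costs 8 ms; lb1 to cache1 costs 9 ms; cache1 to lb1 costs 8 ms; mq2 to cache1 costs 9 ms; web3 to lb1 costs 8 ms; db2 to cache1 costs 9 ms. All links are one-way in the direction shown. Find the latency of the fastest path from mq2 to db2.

Routes from mq2 to db2:
mq2→cache1→lb1→db2: 9 + 8 + 3 = 20
mq2→cache1→lb1→web3→db2: 9 + 8 + 4 + 1 = 22
Best route has total 20 ms.

20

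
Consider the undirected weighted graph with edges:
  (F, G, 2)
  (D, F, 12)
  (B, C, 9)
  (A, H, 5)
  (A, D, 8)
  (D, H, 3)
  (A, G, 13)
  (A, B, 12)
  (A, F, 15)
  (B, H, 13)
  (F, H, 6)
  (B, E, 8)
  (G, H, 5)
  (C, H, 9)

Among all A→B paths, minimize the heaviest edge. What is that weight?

9

Checking several routes:
A → H → C → B: max(5, 9, 9) = 9
A → B: max(12) = 12
A → D → H → C → B: max(8, 3, 9, 9) = 9
The minimum achievable maximum is 9.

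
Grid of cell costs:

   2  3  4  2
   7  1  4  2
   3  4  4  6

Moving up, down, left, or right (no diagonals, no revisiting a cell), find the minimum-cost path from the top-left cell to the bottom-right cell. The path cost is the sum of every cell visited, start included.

Take r0c0 → r0c1 → r1c1 → r1c2 → r1c3 → r2c3 for a total of 2 + 3 + 1 + 4 + 2 + 6 = 18.

18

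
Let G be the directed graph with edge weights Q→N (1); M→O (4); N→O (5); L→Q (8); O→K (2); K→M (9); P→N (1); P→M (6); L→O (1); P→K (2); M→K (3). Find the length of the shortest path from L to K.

Paths from L to K:
L - O - K: 1 + 2 = 3
L - Q - N - O - K: 8 + 1 + 5 + 2 = 16
Shortest: 3.

3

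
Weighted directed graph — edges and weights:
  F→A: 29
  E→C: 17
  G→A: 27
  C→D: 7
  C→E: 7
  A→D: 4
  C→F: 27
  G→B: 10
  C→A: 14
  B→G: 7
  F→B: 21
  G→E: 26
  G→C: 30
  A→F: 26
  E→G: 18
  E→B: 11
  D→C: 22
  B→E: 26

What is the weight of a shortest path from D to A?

36

Candidate routes:
D-C-A: 22 + 14 = 36
D-C-F-A: 22 + 27 + 29 = 78
D-C-E-G-A: 22 + 7 + 18 + 27 = 74
D-C-F-B-E-G-A: 22 + 27 + 21 + 26 + 18 + 27 = 141
D-C-E-B-G-A: 22 + 7 + 11 + 7 + 27 = 74
D-C-F-B-G-A: 22 + 27 + 21 + 7 + 27 = 104
Shortest: 36.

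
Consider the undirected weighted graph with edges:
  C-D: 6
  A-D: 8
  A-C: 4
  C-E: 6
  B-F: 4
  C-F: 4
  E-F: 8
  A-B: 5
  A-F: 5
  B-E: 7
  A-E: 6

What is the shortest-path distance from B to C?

8

Comparing a few candidate routes:
B→E→C: 7 + 6 = 13
B→F→C: 4 + 4 = 8
B→A→C: 5 + 4 = 9
Shortest: 8.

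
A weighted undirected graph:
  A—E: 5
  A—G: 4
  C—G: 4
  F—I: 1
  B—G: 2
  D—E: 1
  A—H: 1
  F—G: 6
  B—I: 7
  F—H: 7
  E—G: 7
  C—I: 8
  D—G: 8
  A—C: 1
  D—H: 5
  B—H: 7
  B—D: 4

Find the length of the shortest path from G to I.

7

Checking several routes:
G -> F -> I: 6 + 1 = 7
G -> A -> H -> F -> I: 4 + 1 + 7 + 1 = 13
G -> B -> I: 2 + 7 = 9
G -> C -> I: 4 + 8 = 12
G -> C -> A -> H -> F -> I: 4 + 1 + 1 + 7 + 1 = 14
G -> A -> C -> I: 4 + 1 + 8 = 13
Shortest: 7.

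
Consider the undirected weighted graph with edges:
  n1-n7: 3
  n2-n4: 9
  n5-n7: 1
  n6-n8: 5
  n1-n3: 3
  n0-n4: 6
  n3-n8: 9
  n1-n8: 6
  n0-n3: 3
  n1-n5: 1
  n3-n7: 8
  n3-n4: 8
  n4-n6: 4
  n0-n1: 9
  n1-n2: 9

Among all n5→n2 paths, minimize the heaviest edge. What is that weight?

9

Some routes from n5 to n2:
n5 - n7 - n1 - n0 - n3 - n8 - n6 - n4 - n2: max(1, 3, 9, 3, 9, 5, 4, 9) = 9
n5 - n7 - n1 - n8 - n3 - n4 - n2: max(1, 3, 6, 9, 8, 9) = 9
n5 - n7 - n1 - n0 - n4 - n2: max(1, 3, 9, 6, 9) = 9
n5 - n7 - n1 - n0 - n3 - n4 - n2: max(1, 3, 9, 3, 8, 9) = 9
n5 - n7 - n1 - n2: max(1, 3, 9) = 9
n5 - n7 - n1 - n8 - n3 - n0 - n4 - n2: max(1, 3, 6, 9, 3, 6, 9) = 9
Smallest bottleneck: 9.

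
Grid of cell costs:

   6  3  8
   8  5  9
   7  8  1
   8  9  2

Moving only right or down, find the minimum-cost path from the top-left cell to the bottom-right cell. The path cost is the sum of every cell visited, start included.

Path [0,0] [0,1] [1,1] [2,1] [2,2] [3,2]: 6 + 3 + 5 + 8 + 1 + 2 = 25.
(Top row then right column would cost 29.)

25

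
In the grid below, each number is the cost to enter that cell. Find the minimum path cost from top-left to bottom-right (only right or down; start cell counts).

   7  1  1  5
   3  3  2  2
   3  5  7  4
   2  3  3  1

18

Path (0,0) -> (0,1) -> (0,2) -> (1,2) -> (1,3) -> (2,3) -> (3,3): 7 + 1 + 1 + 2 + 2 + 4 + 1 = 18.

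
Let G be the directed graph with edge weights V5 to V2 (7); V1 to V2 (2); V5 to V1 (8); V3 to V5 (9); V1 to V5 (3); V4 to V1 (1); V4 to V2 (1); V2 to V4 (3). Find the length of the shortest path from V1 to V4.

Routes from V1 to V4:
V1-V5-V2-V4: 3 + 7 + 3 = 13
V1-V2-V4: 2 + 3 = 5
The minimum is 5.

5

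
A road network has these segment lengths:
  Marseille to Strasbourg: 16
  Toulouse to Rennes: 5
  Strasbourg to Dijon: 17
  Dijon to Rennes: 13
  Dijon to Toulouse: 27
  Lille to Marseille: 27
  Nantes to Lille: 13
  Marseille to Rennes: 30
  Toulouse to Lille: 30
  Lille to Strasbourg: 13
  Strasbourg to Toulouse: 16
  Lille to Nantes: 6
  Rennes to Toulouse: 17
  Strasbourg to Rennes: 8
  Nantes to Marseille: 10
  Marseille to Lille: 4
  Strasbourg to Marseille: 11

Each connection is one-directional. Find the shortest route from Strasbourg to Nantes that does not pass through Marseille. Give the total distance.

A few of the Strasbourg→Nantes routes:
Strasbourg -> Rennes -> Toulouse -> Lille -> Nantes: 8 + 17 + 30 + 6 = 61
Strasbourg -> Dijon -> Toulouse -> Lille -> Nantes: 17 + 27 + 30 + 6 = 80
Strasbourg -> Toulouse -> Lille -> Nantes: 16 + 30 + 6 = 52
The minimum is 52.

52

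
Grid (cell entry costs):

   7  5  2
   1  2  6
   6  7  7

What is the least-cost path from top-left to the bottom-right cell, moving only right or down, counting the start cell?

23

One optimal route is r0c0 → r1c0 → r1c1 → r1c2 → r2c2.
Its cost is 7 + 1 + 2 + 6 + 7 = 23.
(Top row then right column would cost 27.)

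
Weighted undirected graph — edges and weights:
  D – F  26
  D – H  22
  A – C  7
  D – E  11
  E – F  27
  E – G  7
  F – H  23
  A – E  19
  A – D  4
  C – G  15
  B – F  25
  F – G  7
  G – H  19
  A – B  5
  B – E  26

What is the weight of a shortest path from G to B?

Some routes from G to B:
G→F→B: 7 + 25 = 32
G→C→A→B: 15 + 7 + 5 = 27
G→E→D→A→B: 7 + 11 + 4 + 5 = 27
G→E→A→B: 7 + 19 + 5 = 31
Shortest: 27.

27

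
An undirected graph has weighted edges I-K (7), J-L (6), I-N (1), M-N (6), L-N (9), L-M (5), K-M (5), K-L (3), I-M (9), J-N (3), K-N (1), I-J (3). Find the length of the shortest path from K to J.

4

A few of the K→J routes:
K → I → J: 7 + 3 = 10
K → I → N → J: 7 + 1 + 3 = 11
K → N → I → J: 1 + 1 + 3 = 5
K → N → J: 1 + 3 = 4
K → L → J: 3 + 6 = 9
Shortest: 4.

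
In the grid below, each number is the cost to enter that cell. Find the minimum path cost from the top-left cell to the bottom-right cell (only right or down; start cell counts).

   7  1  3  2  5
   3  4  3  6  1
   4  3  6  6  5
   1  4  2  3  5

29

Take (0,0) -> (0,1) -> (0,2) -> (0,3) -> (0,4) -> (1,4) -> (2,4) -> (3,4) for a total of 7 + 1 + 3 + 2 + 5 + 1 + 5 + 5 = 29.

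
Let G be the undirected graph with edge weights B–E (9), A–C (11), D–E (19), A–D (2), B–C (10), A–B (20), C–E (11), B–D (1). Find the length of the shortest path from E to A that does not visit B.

Routes from E to A avoiding B:
E -> D -> A: 19 + 2 = 21
E -> C -> A: 11 + 11 = 22
Shortest: 21.

21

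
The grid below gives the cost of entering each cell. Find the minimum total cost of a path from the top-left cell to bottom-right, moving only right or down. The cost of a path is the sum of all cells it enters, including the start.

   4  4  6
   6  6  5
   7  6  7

26

Cheapest: r0c0 → r0c1 → r0c2 → r1c2 → r2c2
  4 + 4 + 6 + 5 + 7 = 26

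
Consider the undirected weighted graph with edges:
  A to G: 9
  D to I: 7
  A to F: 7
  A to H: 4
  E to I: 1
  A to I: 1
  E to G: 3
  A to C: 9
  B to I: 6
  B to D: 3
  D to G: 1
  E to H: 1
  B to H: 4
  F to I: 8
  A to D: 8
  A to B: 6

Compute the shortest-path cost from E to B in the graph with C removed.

5

A few of the E→B routes:
E-H-B: 1 + 4 = 5
E-G-D-B: 3 + 1 + 3 = 7
E-I-A-B: 1 + 1 + 6 = 8
E-I-B: 1 + 6 = 7
The minimum is 5.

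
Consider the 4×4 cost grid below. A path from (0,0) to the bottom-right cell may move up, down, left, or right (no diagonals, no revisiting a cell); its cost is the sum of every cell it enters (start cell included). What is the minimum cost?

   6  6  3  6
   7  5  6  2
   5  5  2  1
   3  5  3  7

31

Best path: r0c0→r0c1→r0c2→r0c3→r1c3→r2c3→r3c3
Cost: 6 + 6 + 3 + 6 + 2 + 1 + 7 = 31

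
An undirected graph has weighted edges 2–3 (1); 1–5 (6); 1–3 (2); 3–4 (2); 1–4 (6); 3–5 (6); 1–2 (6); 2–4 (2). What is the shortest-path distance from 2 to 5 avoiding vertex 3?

12

Paths from 2 to 5 avoiding 3:
2 -> 1 -> 5: 6 + 6 = 12
2 -> 4 -> 1 -> 5: 2 + 6 + 6 = 14
Shortest: 12.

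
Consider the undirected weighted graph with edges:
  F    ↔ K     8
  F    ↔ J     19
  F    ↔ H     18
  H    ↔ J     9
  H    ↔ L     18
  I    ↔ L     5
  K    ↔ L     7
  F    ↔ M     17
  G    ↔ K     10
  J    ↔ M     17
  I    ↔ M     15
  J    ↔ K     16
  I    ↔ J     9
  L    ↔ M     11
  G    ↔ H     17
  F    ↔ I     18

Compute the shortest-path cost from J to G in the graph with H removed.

26

Checking several routes:
J→K→G: 16 + 10 = 26
J→I→L→K→G: 9 + 5 + 7 + 10 = 31
J→F→K→G: 19 + 8 + 10 = 37
Best route has total 26.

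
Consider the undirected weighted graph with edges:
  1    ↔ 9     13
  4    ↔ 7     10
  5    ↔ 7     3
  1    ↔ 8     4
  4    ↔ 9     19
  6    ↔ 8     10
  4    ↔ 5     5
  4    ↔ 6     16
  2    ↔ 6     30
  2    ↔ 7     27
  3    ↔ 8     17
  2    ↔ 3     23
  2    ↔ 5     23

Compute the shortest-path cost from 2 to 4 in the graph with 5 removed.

37

Paths from 2 to 4 avoiding 5:
2 -> 3 -> 8 -> 1 -> 9 -> 4: 23 + 17 + 4 + 13 + 19 = 76
2 -> 3 -> 8 -> 6 -> 4: 23 + 17 + 10 + 16 = 66
2 -> 6 -> 4: 30 + 16 = 46
2 -> 6 -> 8 -> 1 -> 9 -> 4: 30 + 10 + 4 + 13 + 19 = 76
2 -> 7 -> 4: 27 + 10 = 37
Shortest: 37.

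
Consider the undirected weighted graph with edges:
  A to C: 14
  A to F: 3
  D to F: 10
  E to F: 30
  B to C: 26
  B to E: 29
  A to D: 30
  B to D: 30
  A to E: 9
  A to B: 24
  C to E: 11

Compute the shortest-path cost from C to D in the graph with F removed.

44

Comparing a few candidate routes:
C -> A -> B -> D: 14 + 24 + 30 = 68
C -> A -> D: 14 + 30 = 44
C -> E -> A -> D: 11 + 9 + 30 = 50
C -> E -> B -> D: 11 + 29 + 30 = 70
C -> B -> D: 26 + 30 = 56
The minimum is 44.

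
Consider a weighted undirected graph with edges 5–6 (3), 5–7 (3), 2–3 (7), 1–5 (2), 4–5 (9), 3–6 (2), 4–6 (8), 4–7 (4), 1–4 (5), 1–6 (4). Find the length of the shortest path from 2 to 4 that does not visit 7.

Candidate routes:
2→3→6→5→4: 7 + 2 + 3 + 9 = 21
2→3→6→5→1→4: 7 + 2 + 3 + 2 + 5 = 19
2→3→6→1→4: 7 + 2 + 4 + 5 = 18
2→3→6→1→5→4: 7 + 2 + 4 + 2 + 9 = 24
2→3→6→4: 7 + 2 + 8 = 17
Best route has total 17.

17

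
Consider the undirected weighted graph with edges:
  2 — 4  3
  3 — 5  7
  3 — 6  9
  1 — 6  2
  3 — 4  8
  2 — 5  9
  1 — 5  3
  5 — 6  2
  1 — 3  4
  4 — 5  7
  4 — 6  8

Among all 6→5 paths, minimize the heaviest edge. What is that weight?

A few of the 6→5 routes:
6 → 5: max(2) = 2
6 → 1 → 3 → 5: max(2, 4, 7) = 7
6 → 1 → 5: max(2, 3) = 3
Smallest bottleneck: 2.

2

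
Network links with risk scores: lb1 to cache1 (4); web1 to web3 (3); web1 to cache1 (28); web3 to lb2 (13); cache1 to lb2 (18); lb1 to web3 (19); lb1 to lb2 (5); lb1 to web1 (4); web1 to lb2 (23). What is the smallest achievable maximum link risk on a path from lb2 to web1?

Checking several routes:
lb2 - lb1 - web1: max(5, 4) = 5
lb2 - web3 - web1: max(13, 3) = 13
lb2 - cache1 - lb1 - web1: max(18, 4, 4) = 18
lb2 - lb1 - web3 - web1: max(5, 19, 3) = 19
lb2 - cache1 - lb1 - web3 - web1: max(18, 4, 19, 3) = 19
lb2 - web3 - lb1 - web1: max(13, 19, 4) = 19
Smallest bottleneck: 5.

5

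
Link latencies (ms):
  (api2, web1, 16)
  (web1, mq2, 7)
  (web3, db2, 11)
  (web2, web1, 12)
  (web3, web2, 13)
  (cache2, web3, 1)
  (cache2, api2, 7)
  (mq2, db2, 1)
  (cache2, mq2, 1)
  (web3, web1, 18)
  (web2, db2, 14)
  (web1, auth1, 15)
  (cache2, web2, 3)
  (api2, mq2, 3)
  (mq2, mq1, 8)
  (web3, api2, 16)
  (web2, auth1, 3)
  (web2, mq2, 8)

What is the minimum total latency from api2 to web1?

A few of the api2→web1 routes:
api2 - cache2 - web2 - web1: 7 + 3 + 12 = 22
api2 - mq2 - cache2 - web2 - web1: 3 + 1 + 3 + 12 = 19
api2 - cache2 - mq2 - web1: 7 + 1 + 7 = 15
api2 - mq2 - web1: 3 + 7 = 10
api2 - web1: 16
Shortest: 10 ms.

10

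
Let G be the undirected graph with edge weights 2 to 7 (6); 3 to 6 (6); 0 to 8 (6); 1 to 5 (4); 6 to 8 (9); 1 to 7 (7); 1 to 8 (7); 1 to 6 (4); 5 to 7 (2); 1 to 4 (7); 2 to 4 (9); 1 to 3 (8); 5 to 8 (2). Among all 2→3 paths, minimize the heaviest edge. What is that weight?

Some routes from 2 to 3:
2 → 7 → 5 → 1 → 3: max(6, 2, 4, 8) = 8
2 → 7 → 1 → 3: max(6, 7, 8) = 8
2 → 7 → 5 → 8 → 1 → 3: max(6, 2, 2, 7, 8) = 8
2 → 7 → 5 → 8 → 1 → 6 → 3: max(6, 2, 2, 7, 4, 6) = 7
2 → 7 → 5 → 1 → 6 → 3: max(6, 2, 4, 4, 6) = 6
2 → 7 → 1 → 6 → 3: max(6, 7, 4, 6) = 7
The minimum achievable maximum is 6.

6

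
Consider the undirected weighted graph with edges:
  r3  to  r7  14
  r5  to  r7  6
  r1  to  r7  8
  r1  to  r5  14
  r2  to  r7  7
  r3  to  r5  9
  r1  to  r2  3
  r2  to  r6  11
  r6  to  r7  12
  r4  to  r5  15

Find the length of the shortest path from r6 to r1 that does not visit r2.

Routes from r6 to r1 avoiding r2:
r6 → r7 → r1: 12 + 8 = 20
r6 → r7 → r3 → r5 → r1: 12 + 14 + 9 + 14 = 49
r6 → r7 → r5 → r1: 12 + 6 + 14 = 32
Best route has total 20.

20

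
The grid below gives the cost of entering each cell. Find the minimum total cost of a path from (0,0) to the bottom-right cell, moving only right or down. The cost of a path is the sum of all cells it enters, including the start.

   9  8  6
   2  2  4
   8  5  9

Take [0,0] → [1,0] → [1,1] → [1,2] → [2,2] for a total of 9 + 2 + 2 + 4 + 9 = 26.

26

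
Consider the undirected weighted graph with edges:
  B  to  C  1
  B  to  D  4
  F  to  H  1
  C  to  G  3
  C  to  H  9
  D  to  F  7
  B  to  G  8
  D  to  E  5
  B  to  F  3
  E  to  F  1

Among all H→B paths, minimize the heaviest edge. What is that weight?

3

Routes from H to B:
H -> F -> D -> B: max(1, 7, 4) = 7
H -> F -> E -> D -> B: max(1, 1, 5, 4) = 5
H -> F -> B: max(1, 3) = 3
H -> C -> G -> B: max(9, 3, 8) = 9
H -> C -> B: max(9, 1) = 9
Best route has worst link 3.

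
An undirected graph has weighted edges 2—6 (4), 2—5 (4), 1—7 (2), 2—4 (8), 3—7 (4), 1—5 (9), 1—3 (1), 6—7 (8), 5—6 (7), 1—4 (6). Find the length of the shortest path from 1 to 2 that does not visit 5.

14

Routes from 1 to 2 avoiding 5:
1-7-6-2: 2 + 8 + 4 = 14
1-3-7-6-2: 1 + 4 + 8 + 4 = 17
1-4-2: 6 + 8 = 14
Shortest: 14.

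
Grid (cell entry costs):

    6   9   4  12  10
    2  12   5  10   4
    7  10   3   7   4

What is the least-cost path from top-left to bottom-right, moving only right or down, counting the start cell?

Cheapest: [0,0] [0,1] [0,2] [1,2] [2,2] [2,3] [2,4]
  6 + 9 + 4 + 5 + 3 + 7 + 4 = 38
(Top row then right column would cost 49.)

38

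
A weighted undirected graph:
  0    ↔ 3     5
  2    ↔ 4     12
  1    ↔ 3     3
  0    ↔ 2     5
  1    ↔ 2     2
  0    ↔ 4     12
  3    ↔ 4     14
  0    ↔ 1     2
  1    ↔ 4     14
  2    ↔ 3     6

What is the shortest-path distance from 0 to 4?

12

A few of the 0→4 routes:
0 - 1 - 2 - 4: 2 + 2 + 12 = 16
0 - 1 - 3 - 4: 2 + 3 + 14 = 19
0 - 4: 12
0 - 1 - 4: 2 + 14 = 16
0 - 2 - 4: 5 + 12 = 17
Shortest: 12.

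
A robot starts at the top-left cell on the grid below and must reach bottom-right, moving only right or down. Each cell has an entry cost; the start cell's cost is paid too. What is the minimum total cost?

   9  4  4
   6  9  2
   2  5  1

Take r0c0→r0c1→r0c2→r1c2→r2c2 for a total of 9 + 4 + 4 + 2 + 1 = 20.

20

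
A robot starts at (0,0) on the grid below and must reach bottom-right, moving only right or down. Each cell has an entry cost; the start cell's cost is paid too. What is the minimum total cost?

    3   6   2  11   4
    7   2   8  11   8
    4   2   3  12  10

Take (0,0) → (0,1) → (1,1) → (2,1) → (2,2) → (2,3) → (2,4) for a total of 3 + 6 + 2 + 2 + 3 + 12 + 10 = 38.

38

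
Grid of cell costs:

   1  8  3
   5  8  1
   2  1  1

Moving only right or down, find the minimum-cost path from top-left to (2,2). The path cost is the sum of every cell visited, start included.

Best path: [0,0] -> [1,0] -> [2,0] -> [2,1] -> [2,2]
Cost: 1 + 5 + 2 + 1 + 1 = 10

10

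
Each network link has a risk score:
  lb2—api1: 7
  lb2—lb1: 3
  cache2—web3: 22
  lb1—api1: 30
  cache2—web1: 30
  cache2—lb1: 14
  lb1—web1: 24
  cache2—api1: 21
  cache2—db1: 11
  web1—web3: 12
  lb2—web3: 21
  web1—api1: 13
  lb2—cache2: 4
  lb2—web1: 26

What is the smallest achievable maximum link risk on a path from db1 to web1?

Comparing a few candidate routes:
db1-cache2-lb1-lb2-api1-web1: max(11, 14, 3, 7, 13) = 14
db1-cache2-lb2-web3-web1: max(11, 4, 21, 12) = 21
db1-cache2-lb2-api1-web1: max(11, 4, 7, 13) = 13
The minimum achievable maximum is 13.

13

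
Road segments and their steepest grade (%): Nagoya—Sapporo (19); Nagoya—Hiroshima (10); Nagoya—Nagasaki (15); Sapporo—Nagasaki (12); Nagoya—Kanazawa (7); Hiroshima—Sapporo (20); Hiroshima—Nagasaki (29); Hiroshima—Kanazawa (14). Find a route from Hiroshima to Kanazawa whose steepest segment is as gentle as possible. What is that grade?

Some routes from Hiroshima to Kanazawa:
Hiroshima -> Sapporo -> Nagasaki -> Nagoya -> Kanazawa: max(20, 12, 15, 7) = 20
Hiroshima -> Sapporo -> Nagoya -> Kanazawa: max(20, 19, 7) = 20
Hiroshima -> Nagoya -> Kanazawa: max(10, 7) = 10
Hiroshima -> Kanazawa: max(14) = 14
Best route has worst link 10%.

10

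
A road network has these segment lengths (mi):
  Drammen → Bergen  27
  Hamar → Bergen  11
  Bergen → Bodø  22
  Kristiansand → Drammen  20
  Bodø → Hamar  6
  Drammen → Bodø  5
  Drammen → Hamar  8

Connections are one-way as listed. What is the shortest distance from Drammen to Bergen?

Paths from Drammen to Bergen:
Drammen-Bodø-Hamar-Bergen: 5 + 6 + 11 = 22
Drammen-Hamar-Bergen: 8 + 11 = 19
Drammen-Bergen: 27
The minimum is 19 mi.

19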